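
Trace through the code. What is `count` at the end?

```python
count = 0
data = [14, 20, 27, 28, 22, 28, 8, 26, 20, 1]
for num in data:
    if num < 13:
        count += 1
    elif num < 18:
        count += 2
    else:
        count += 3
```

Let's trace through this code step by step.

Initialize: count = 0
Initialize: data = [14, 20, 27, 28, 22, 28, 8, 26, 20, 1]
Entering loop: for num in data:

After execution: count = 25
25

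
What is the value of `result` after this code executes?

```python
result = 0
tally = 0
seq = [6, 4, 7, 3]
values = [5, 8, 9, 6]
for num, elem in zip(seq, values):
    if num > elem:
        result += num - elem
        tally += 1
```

Let's trace through this code step by step.

Initialize: result = 0
Initialize: tally = 0
Initialize: seq = [6, 4, 7, 3]
Initialize: values = [5, 8, 9, 6]
Entering loop: for num, elem in zip(seq, values):

After execution: result = 1
1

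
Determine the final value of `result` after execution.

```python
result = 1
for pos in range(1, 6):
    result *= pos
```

Let's trace through this code step by step.

Initialize: result = 1
Entering loop: for pos in range(1, 6):

After execution: result = 120
120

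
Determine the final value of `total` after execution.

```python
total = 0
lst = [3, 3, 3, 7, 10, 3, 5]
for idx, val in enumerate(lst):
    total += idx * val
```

Let's trace through this code step by step.

Initialize: total = 0
Initialize: lst = [3, 3, 3, 7, 10, 3, 5]
Entering loop: for idx, val in enumerate(lst):

After execution: total = 115
115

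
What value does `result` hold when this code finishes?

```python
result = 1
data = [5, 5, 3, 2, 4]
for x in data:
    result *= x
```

Let's trace through this code step by step.

Initialize: result = 1
Initialize: data = [5, 5, 3, 2, 4]
Entering loop: for x in data:

After execution: result = 600
600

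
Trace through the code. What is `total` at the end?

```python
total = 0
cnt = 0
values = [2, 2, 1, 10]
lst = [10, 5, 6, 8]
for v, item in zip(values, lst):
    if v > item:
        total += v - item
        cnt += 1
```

Let's trace through this code step by step.

Initialize: total = 0
Initialize: cnt = 0
Initialize: values = [2, 2, 1, 10]
Initialize: lst = [10, 5, 6, 8]
Entering loop: for v, item in zip(values, lst):

After execution: total = 2
2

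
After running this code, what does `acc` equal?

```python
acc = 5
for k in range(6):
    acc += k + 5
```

Let's trace through this code step by step.

Initialize: acc = 5
Entering loop: for k in range(6):

After execution: acc = 50
50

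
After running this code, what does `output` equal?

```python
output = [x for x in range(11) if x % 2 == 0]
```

Let's trace through this code step by step.

Initialize: output = [x for x in range(11) if x % 2 == 0]

After execution: output = [0, 2, 4, 6, 8, 10]
[0, 2, 4, 6, 8, 10]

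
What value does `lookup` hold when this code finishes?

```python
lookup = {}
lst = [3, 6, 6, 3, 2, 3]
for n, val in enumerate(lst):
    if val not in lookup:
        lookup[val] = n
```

Let's trace through this code step by step.

Initialize: lookup = {}
Initialize: lst = [3, 6, 6, 3, 2, 3]
Entering loop: for n, val in enumerate(lst):

After execution: lookup = {3: 0, 6: 1, 2: 4}
{3: 0, 6: 1, 2: 4}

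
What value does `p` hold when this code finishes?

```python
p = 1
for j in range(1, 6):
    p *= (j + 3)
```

Let's trace through this code step by step.

Initialize: p = 1
Entering loop: for j in range(1, 6):

After execution: p = 6720
6720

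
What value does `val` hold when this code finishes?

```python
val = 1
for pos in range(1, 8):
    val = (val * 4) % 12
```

Let's trace through this code step by step.

Initialize: val = 1
Entering loop: for pos in range(1, 8):

After execution: val = 4
4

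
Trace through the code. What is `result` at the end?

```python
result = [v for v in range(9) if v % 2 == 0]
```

Let's trace through this code step by step.

Initialize: result = [v for v in range(9) if v % 2 == 0]

After execution: result = [0, 2, 4, 6, 8]
[0, 2, 4, 6, 8]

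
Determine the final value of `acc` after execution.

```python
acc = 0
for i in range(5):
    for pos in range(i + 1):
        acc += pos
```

Let's trace through this code step by step.

Initialize: acc = 0
Entering loop: for i in range(5):

After execution: acc = 20
20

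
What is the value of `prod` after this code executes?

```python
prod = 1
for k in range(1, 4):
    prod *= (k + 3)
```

Let's trace through this code step by step.

Initialize: prod = 1
Entering loop: for k in range(1, 4):

After execution: prod = 120
120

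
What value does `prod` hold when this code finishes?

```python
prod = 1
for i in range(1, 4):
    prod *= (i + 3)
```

Let's trace through this code step by step.

Initialize: prod = 1
Entering loop: for i in range(1, 4):

After execution: prod = 120
120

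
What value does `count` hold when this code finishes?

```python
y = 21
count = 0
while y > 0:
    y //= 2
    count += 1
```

Let's trace through this code step by step.

Initialize: y = 21
Initialize: count = 0
Entering loop: while y > 0:

After execution: count = 5
5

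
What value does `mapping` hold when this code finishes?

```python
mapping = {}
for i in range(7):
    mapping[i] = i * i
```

Let's trace through this code step by step.

Initialize: mapping = {}
Entering loop: for i in range(7):

After execution: mapping = {0: 0, 1: 1, 2: 4, 3: 9, 4: 16, 5: 25, 6: 36}
{0: 0, 1: 1, 2: 4, 3: 9, 4: 16, 5: 25, 6: 36}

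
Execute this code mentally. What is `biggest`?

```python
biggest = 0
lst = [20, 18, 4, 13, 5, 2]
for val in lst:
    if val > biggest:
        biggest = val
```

Let's trace through this code step by step.

Initialize: biggest = 0
Initialize: lst = [20, 18, 4, 13, 5, 2]
Entering loop: for val in lst:

After execution: biggest = 20
20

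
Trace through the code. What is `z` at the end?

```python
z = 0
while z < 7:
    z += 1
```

Let's trace through this code step by step.

Initialize: z = 0
Entering loop: while z < 7:

After execution: z = 7
7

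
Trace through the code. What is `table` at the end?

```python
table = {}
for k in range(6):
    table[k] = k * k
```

Let's trace through this code step by step.

Initialize: table = {}
Entering loop: for k in range(6):

After execution: table = {0: 0, 1: 1, 2: 4, 3: 9, 4: 16, 5: 25}
{0: 0, 1: 1, 2: 4, 3: 9, 4: 16, 5: 25}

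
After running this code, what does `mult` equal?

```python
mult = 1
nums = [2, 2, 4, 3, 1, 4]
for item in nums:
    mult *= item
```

Let's trace through this code step by step.

Initialize: mult = 1
Initialize: nums = [2, 2, 4, 3, 1, 4]
Entering loop: for item in nums:

After execution: mult = 192
192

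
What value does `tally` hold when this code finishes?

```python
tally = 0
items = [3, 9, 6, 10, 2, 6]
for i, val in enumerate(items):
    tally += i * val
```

Let's trace through this code step by step.

Initialize: tally = 0
Initialize: items = [3, 9, 6, 10, 2, 6]
Entering loop: for i, val in enumerate(items):

After execution: tally = 89
89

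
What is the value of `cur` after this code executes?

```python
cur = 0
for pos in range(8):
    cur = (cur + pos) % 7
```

Let's trace through this code step by step.

Initialize: cur = 0
Entering loop: for pos in range(8):

After execution: cur = 0
0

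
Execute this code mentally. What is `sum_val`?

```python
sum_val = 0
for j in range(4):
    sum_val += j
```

Let's trace through this code step by step.

Initialize: sum_val = 0
Entering loop: for j in range(4):

After execution: sum_val = 6
6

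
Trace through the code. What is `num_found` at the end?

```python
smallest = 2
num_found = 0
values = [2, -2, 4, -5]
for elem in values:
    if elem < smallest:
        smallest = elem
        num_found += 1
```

Let's trace through this code step by step.

Initialize: smallest = 2
Initialize: num_found = 0
Initialize: values = [2, -2, 4, -5]
Entering loop: for elem in values:

After execution: num_found = 2
2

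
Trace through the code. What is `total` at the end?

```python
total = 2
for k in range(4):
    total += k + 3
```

Let's trace through this code step by step.

Initialize: total = 2
Entering loop: for k in range(4):

After execution: total = 20
20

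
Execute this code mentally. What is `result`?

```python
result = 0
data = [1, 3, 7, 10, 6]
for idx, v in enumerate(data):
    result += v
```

Let's trace through this code step by step.

Initialize: result = 0
Initialize: data = [1, 3, 7, 10, 6]
Entering loop: for idx, v in enumerate(data):

After execution: result = 27
27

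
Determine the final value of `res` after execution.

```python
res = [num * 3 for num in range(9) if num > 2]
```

Let's trace through this code step by step.

Initialize: res = [num * 3 for num in range(9) if num > 2]

After execution: res = [9, 12, 15, 18, 21, 24]
[9, 12, 15, 18, 21, 24]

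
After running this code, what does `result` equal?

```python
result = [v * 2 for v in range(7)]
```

Let's trace through this code step by step.

Initialize: result = [v * 2 for v in range(7)]

After execution: result = [0, 2, 4, 6, 8, 10, 12]
[0, 2, 4, 6, 8, 10, 12]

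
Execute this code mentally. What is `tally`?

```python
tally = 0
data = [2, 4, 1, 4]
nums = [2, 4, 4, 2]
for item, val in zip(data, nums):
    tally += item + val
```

Let's trace through this code step by step.

Initialize: tally = 0
Initialize: data = [2, 4, 1, 4]
Initialize: nums = [2, 4, 4, 2]
Entering loop: for item, val in zip(data, nums):

After execution: tally = 23
23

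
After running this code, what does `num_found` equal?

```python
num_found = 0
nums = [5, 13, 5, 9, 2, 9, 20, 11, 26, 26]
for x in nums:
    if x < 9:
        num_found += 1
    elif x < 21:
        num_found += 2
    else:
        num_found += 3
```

Let's trace through this code step by step.

Initialize: num_found = 0
Initialize: nums = [5, 13, 5, 9, 2, 9, 20, 11, 26, 26]
Entering loop: for x in nums:

After execution: num_found = 19
19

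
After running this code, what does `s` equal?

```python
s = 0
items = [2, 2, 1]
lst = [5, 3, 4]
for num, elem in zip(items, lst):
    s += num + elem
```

Let's trace through this code step by step.

Initialize: s = 0
Initialize: items = [2, 2, 1]
Initialize: lst = [5, 3, 4]
Entering loop: for num, elem in zip(items, lst):

After execution: s = 17
17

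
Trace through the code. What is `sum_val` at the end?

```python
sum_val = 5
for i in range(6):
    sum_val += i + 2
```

Let's trace through this code step by step.

Initialize: sum_val = 5
Entering loop: for i in range(6):

After execution: sum_val = 32
32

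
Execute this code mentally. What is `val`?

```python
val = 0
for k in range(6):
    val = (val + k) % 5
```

Let's trace through this code step by step.

Initialize: val = 0
Entering loop: for k in range(6):

After execution: val = 0
0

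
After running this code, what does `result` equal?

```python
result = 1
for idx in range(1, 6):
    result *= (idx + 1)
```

Let's trace through this code step by step.

Initialize: result = 1
Entering loop: for idx in range(1, 6):

After execution: result = 720
720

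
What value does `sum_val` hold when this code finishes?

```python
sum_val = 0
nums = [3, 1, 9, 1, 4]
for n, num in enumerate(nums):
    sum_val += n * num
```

Let's trace through this code step by step.

Initialize: sum_val = 0
Initialize: nums = [3, 1, 9, 1, 4]
Entering loop: for n, num in enumerate(nums):

After execution: sum_val = 38
38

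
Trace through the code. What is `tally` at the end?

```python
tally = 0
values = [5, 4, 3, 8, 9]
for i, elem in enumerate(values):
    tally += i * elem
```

Let's trace through this code step by step.

Initialize: tally = 0
Initialize: values = [5, 4, 3, 8, 9]
Entering loop: for i, elem in enumerate(values):

After execution: tally = 70
70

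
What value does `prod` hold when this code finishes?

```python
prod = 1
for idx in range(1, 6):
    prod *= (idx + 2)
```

Let's trace through this code step by step.

Initialize: prod = 1
Entering loop: for idx in range(1, 6):

After execution: prod = 2520
2520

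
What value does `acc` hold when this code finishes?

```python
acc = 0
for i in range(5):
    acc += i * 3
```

Let's trace through this code step by step.

Initialize: acc = 0
Entering loop: for i in range(5):

After execution: acc = 30
30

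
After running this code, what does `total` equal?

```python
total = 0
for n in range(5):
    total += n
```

Let's trace through this code step by step.

Initialize: total = 0
Entering loop: for n in range(5):

After execution: total = 10
10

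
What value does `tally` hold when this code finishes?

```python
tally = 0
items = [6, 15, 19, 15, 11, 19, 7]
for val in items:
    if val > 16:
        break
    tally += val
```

Let's trace through this code step by step.

Initialize: tally = 0
Initialize: items = [6, 15, 19, 15, 11, 19, 7]
Entering loop: for val in items:

After execution: tally = 21
21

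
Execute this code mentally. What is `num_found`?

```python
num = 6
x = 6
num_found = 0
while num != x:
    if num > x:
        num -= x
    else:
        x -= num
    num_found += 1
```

Let's trace through this code step by step.

Initialize: num = 6
Initialize: x = 6
Initialize: num_found = 0
Entering loop: while num != x:

After execution: num_found = 0
0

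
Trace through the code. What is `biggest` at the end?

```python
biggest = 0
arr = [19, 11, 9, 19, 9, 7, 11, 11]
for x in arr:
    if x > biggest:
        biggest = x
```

Let's trace through this code step by step.

Initialize: biggest = 0
Initialize: arr = [19, 11, 9, 19, 9, 7, 11, 11]
Entering loop: for x in arr:

After execution: biggest = 19
19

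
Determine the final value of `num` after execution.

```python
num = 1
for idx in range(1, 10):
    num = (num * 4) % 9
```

Let's trace through this code step by step.

Initialize: num = 1
Entering loop: for idx in range(1, 10):

After execution: num = 1
1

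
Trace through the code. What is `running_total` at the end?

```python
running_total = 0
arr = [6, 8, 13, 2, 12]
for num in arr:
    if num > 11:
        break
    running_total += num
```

Let's trace through this code step by step.

Initialize: running_total = 0
Initialize: arr = [6, 8, 13, 2, 12]
Entering loop: for num in arr:

After execution: running_total = 14
14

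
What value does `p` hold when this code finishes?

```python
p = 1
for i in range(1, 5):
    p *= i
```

Let's trace through this code step by step.

Initialize: p = 1
Entering loop: for i in range(1, 5):

After execution: p = 24
24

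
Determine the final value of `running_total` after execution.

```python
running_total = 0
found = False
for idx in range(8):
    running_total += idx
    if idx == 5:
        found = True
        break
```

Let's trace through this code step by step.

Initialize: running_total = 0
Initialize: found = False
Entering loop: for idx in range(8):

After execution: running_total = 15
15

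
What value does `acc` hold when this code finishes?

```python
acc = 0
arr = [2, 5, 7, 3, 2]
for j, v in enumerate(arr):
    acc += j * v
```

Let's trace through this code step by step.

Initialize: acc = 0
Initialize: arr = [2, 5, 7, 3, 2]
Entering loop: for j, v in enumerate(arr):

After execution: acc = 36
36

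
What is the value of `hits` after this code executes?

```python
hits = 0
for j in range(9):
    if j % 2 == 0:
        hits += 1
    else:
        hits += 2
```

Let's trace through this code step by step.

Initialize: hits = 0
Entering loop: for j in range(9):

After execution: hits = 13
13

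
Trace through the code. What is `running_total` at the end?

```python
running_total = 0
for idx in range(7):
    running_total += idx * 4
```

Let's trace through this code step by step.

Initialize: running_total = 0
Entering loop: for idx in range(7):

After execution: running_total = 84
84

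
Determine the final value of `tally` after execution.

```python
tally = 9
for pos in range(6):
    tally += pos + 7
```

Let's trace through this code step by step.

Initialize: tally = 9
Entering loop: for pos in range(6):

After execution: tally = 66
66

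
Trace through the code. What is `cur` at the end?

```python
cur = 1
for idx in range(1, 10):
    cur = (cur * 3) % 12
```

Let's trace through this code step by step.

Initialize: cur = 1
Entering loop: for idx in range(1, 10):

After execution: cur = 3
3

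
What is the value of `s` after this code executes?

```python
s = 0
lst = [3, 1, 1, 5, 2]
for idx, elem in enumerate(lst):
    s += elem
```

Let's trace through this code step by step.

Initialize: s = 0
Initialize: lst = [3, 1, 1, 5, 2]
Entering loop: for idx, elem in enumerate(lst):

After execution: s = 12
12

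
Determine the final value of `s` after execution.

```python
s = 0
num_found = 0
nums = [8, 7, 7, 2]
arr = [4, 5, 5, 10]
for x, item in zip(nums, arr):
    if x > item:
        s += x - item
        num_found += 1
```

Let's trace through this code step by step.

Initialize: s = 0
Initialize: num_found = 0
Initialize: nums = [8, 7, 7, 2]
Initialize: arr = [4, 5, 5, 10]
Entering loop: for x, item in zip(nums, arr):

After execution: s = 8
8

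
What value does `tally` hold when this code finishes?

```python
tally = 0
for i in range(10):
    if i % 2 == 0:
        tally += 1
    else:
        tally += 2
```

Let's trace through this code step by step.

Initialize: tally = 0
Entering loop: for i in range(10):

After execution: tally = 15
15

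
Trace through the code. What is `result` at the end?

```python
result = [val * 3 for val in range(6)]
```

Let's trace through this code step by step.

Initialize: result = [val * 3 for val in range(6)]

After execution: result = [0, 3, 6, 9, 12, 15]
[0, 3, 6, 9, 12, 15]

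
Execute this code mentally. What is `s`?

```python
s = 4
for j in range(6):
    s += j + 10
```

Let's trace through this code step by step.

Initialize: s = 4
Entering loop: for j in range(6):

After execution: s = 79
79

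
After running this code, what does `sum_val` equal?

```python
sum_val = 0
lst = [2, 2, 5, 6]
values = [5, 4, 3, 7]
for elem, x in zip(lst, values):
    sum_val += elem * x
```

Let's trace through this code step by step.

Initialize: sum_val = 0
Initialize: lst = [2, 2, 5, 6]
Initialize: values = [5, 4, 3, 7]
Entering loop: for elem, x in zip(lst, values):

After execution: sum_val = 75
75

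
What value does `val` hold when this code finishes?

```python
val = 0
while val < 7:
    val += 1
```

Let's trace through this code step by step.

Initialize: val = 0
Entering loop: while val < 7:

After execution: val = 7
7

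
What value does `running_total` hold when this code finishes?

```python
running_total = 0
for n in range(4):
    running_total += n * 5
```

Let's trace through this code step by step.

Initialize: running_total = 0
Entering loop: for n in range(4):

After execution: running_total = 30
30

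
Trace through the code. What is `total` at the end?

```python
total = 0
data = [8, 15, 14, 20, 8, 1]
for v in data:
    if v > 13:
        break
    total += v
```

Let's trace through this code step by step.

Initialize: total = 0
Initialize: data = [8, 15, 14, 20, 8, 1]
Entering loop: for v in data:

After execution: total = 8
8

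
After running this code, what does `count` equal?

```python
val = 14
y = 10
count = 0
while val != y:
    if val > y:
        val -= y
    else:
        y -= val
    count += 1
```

Let's trace through this code step by step.

Initialize: val = 14
Initialize: y = 10
Initialize: count = 0
Entering loop: while val != y:

After execution: count = 4
4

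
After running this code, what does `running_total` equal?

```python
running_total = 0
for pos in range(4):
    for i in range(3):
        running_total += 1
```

Let's trace through this code step by step.

Initialize: running_total = 0
Entering loop: for pos in range(4):

After execution: running_total = 12
12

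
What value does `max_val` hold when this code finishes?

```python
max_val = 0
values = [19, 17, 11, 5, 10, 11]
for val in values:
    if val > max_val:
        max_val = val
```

Let's trace through this code step by step.

Initialize: max_val = 0
Initialize: values = [19, 17, 11, 5, 10, 11]
Entering loop: for val in values:

After execution: max_val = 19
19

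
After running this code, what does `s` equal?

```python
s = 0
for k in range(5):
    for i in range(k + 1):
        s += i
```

Let's trace through this code step by step.

Initialize: s = 0
Entering loop: for k in range(5):

After execution: s = 20
20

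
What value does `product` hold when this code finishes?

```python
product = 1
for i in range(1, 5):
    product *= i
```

Let's trace through this code step by step.

Initialize: product = 1
Entering loop: for i in range(1, 5):

After execution: product = 24
24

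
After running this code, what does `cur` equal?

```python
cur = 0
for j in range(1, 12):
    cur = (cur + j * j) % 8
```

Let's trace through this code step by step.

Initialize: cur = 0
Entering loop: for j in range(1, 12):

After execution: cur = 2
2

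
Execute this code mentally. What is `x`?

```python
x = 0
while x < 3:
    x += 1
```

Let's trace through this code step by step.

Initialize: x = 0
Entering loop: while x < 3:

After execution: x = 3
3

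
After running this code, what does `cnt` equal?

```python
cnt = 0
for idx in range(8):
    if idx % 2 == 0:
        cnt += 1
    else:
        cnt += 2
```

Let's trace through this code step by step.

Initialize: cnt = 0
Entering loop: for idx in range(8):

After execution: cnt = 12
12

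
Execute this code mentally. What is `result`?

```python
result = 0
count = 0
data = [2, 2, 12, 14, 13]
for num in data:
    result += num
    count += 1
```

Let's trace through this code step by step.

Initialize: result = 0
Initialize: count = 0
Initialize: data = [2, 2, 12, 14, 13]
Entering loop: for num in data:

After execution: result = 43
43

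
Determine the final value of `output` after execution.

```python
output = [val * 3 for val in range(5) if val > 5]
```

Let's trace through this code step by step.

Initialize: output = [val * 3 for val in range(5) if val > 5]

After execution: output = []
[]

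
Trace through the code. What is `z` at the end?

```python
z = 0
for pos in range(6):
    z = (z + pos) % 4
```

Let's trace through this code step by step.

Initialize: z = 0
Entering loop: for pos in range(6):

After execution: z = 3
3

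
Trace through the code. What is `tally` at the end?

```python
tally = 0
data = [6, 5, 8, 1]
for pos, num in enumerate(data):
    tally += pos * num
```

Let's trace through this code step by step.

Initialize: tally = 0
Initialize: data = [6, 5, 8, 1]
Entering loop: for pos, num in enumerate(data):

After execution: tally = 24
24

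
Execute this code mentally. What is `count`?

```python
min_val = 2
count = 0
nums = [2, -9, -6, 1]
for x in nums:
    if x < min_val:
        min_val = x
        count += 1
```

Let's trace through this code step by step.

Initialize: min_val = 2
Initialize: count = 0
Initialize: nums = [2, -9, -6, 1]
Entering loop: for x in nums:

After execution: count = 1
1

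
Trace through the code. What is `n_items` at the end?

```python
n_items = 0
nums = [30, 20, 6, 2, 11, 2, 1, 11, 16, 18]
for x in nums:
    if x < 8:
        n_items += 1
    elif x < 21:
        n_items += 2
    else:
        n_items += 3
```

Let's trace through this code step by step.

Initialize: n_items = 0
Initialize: nums = [30, 20, 6, 2, 11, 2, 1, 11, 16, 18]
Entering loop: for x in nums:

After execution: n_items = 17
17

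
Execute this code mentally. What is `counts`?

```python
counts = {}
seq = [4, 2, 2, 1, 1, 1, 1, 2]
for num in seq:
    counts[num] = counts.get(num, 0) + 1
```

Let's trace through this code step by step.

Initialize: counts = {}
Initialize: seq = [4, 2, 2, 1, 1, 1, 1, 2]
Entering loop: for num in seq:

After execution: counts = {4: 1, 2: 3, 1: 4}
{4: 1, 2: 3, 1: 4}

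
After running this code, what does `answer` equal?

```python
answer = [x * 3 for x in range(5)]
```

Let's trace through this code step by step.

Initialize: answer = [x * 3 for x in range(5)]

After execution: answer = [0, 3, 6, 9, 12]
[0, 3, 6, 9, 12]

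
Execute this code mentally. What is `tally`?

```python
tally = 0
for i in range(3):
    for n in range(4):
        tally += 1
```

Let's trace through this code step by step.

Initialize: tally = 0
Entering loop: for i in range(3):

After execution: tally = 12
12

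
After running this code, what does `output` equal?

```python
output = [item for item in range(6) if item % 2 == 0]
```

Let's trace through this code step by step.

Initialize: output = [item for item in range(6) if item % 2 == 0]

After execution: output = [0, 2, 4]
[0, 2, 4]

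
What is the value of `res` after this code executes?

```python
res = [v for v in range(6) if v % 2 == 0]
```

Let's trace through this code step by step.

Initialize: res = [v for v in range(6) if v % 2 == 0]

After execution: res = [0, 2, 4]
[0, 2, 4]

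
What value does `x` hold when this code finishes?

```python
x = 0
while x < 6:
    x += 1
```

Let's trace through this code step by step.

Initialize: x = 0
Entering loop: while x < 6:

After execution: x = 6
6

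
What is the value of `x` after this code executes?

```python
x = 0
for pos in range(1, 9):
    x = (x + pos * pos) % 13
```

Let's trace through this code step by step.

Initialize: x = 0
Entering loop: for pos in range(1, 9):

After execution: x = 9
9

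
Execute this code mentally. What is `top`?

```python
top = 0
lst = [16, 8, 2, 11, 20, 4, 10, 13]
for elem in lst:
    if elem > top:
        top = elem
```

Let's trace through this code step by step.

Initialize: top = 0
Initialize: lst = [16, 8, 2, 11, 20, 4, 10, 13]
Entering loop: for elem in lst:

After execution: top = 20
20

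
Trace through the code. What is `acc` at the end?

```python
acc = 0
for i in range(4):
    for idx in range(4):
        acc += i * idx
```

Let's trace through this code step by step.

Initialize: acc = 0
Entering loop: for i in range(4):

After execution: acc = 36
36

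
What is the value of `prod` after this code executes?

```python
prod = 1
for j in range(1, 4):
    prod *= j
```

Let's trace through this code step by step.

Initialize: prod = 1
Entering loop: for j in range(1, 4):

After execution: prod = 6
6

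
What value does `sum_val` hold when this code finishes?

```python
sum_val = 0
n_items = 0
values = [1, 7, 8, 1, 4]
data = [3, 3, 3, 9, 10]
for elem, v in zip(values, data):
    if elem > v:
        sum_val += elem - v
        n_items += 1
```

Let's trace through this code step by step.

Initialize: sum_val = 0
Initialize: n_items = 0
Initialize: values = [1, 7, 8, 1, 4]
Initialize: data = [3, 3, 3, 9, 10]
Entering loop: for elem, v in zip(values, data):

After execution: sum_val = 9
9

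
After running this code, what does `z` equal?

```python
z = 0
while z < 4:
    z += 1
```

Let's trace through this code step by step.

Initialize: z = 0
Entering loop: while z < 4:

After execution: z = 4
4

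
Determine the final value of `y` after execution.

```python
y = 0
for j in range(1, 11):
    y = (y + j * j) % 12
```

Let's trace through this code step by step.

Initialize: y = 0
Entering loop: for j in range(1, 11):

After execution: y = 1
1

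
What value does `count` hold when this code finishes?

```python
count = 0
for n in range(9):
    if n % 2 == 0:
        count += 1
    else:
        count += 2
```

Let's trace through this code step by step.

Initialize: count = 0
Entering loop: for n in range(9):

After execution: count = 13
13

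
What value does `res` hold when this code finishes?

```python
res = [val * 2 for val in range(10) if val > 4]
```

Let's trace through this code step by step.

Initialize: res = [val * 2 for val in range(10) if val > 4]

After execution: res = [10, 12, 14, 16, 18]
[10, 12, 14, 16, 18]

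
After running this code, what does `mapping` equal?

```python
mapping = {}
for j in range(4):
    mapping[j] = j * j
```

Let's trace through this code step by step.

Initialize: mapping = {}
Entering loop: for j in range(4):

After execution: mapping = {0: 0, 1: 1, 2: 4, 3: 9}
{0: 0, 1: 1, 2: 4, 3: 9}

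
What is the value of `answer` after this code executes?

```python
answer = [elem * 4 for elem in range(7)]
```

Let's trace through this code step by step.

Initialize: answer = [elem * 4 for elem in range(7)]

After execution: answer = [0, 4, 8, 12, 16, 20, 24]
[0, 4, 8, 12, 16, 20, 24]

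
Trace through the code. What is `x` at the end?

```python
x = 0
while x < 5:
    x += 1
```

Let's trace through this code step by step.

Initialize: x = 0
Entering loop: while x < 5:

After execution: x = 5
5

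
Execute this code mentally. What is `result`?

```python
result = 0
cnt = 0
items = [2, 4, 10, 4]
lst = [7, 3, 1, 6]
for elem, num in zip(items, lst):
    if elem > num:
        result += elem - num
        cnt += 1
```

Let's trace through this code step by step.

Initialize: result = 0
Initialize: cnt = 0
Initialize: items = [2, 4, 10, 4]
Initialize: lst = [7, 3, 1, 6]
Entering loop: for elem, num in zip(items, lst):

After execution: result = 10
10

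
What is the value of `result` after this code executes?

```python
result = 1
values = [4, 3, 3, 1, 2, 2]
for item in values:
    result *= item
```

Let's trace through this code step by step.

Initialize: result = 1
Initialize: values = [4, 3, 3, 1, 2, 2]
Entering loop: for item in values:

After execution: result = 144
144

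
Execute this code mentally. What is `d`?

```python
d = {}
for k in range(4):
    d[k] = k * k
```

Let's trace through this code step by step.

Initialize: d = {}
Entering loop: for k in range(4):

After execution: d = {0: 0, 1: 1, 2: 4, 3: 9}
{0: 0, 1: 1, 2: 4, 3: 9}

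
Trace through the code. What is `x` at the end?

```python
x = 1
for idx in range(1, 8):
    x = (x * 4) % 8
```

Let's trace through this code step by step.

Initialize: x = 1
Entering loop: for idx in range(1, 8):

After execution: x = 0
0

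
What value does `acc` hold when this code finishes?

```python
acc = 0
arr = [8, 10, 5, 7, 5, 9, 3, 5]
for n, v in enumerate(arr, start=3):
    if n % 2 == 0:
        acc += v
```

Let's trace through this code step by step.

Initialize: acc = 0
Initialize: arr = [8, 10, 5, 7, 5, 9, 3, 5]
Entering loop: for n, v in enumerate(arr, start=3):

After execution: acc = 31
31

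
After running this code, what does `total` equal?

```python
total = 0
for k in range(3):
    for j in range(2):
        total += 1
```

Let's trace through this code step by step.

Initialize: total = 0
Entering loop: for k in range(3):

After execution: total = 6
6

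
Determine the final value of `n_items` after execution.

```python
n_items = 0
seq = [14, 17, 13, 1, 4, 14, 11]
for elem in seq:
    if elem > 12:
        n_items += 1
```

Let's trace through this code step by step.

Initialize: n_items = 0
Initialize: seq = [14, 17, 13, 1, 4, 14, 11]
Entering loop: for elem in seq:

After execution: n_items = 4
4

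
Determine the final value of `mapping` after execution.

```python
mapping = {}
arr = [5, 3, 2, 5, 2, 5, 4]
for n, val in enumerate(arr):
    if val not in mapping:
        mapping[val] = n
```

Let's trace through this code step by step.

Initialize: mapping = {}
Initialize: arr = [5, 3, 2, 5, 2, 5, 4]
Entering loop: for n, val in enumerate(arr):

After execution: mapping = {5: 0, 3: 1, 2: 2, 4: 6}
{5: 0, 3: 1, 2: 2, 4: 6}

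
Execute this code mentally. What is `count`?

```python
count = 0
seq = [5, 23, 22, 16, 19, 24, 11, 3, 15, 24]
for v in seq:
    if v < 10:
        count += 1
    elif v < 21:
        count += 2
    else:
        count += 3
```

Let's trace through this code step by step.

Initialize: count = 0
Initialize: seq = [5, 23, 22, 16, 19, 24, 11, 3, 15, 24]
Entering loop: for v in seq:

After execution: count = 22
22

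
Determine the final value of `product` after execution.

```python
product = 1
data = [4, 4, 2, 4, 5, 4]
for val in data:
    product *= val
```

Let's trace through this code step by step.

Initialize: product = 1
Initialize: data = [4, 4, 2, 4, 5, 4]
Entering loop: for val in data:

After execution: product = 2560
2560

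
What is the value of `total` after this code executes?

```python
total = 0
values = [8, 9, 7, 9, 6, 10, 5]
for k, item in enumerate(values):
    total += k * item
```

Let's trace through this code step by step.

Initialize: total = 0
Initialize: values = [8, 9, 7, 9, 6, 10, 5]
Entering loop: for k, item in enumerate(values):

After execution: total = 154
154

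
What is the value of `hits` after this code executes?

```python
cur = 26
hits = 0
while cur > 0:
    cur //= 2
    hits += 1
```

Let's trace through this code step by step.

Initialize: cur = 26
Initialize: hits = 0
Entering loop: while cur > 0:

After execution: hits = 5
5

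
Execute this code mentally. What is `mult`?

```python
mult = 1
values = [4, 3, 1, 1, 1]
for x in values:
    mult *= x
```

Let's trace through this code step by step.

Initialize: mult = 1
Initialize: values = [4, 3, 1, 1, 1]
Entering loop: for x in values:

After execution: mult = 12
12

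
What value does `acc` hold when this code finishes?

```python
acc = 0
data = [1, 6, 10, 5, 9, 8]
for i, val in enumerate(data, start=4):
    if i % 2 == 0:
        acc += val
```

Let's trace through this code step by step.

Initialize: acc = 0
Initialize: data = [1, 6, 10, 5, 9, 8]
Entering loop: for i, val in enumerate(data, start=4):

After execution: acc = 20
20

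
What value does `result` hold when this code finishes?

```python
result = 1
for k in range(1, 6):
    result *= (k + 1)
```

Let's trace through this code step by step.

Initialize: result = 1
Entering loop: for k in range(1, 6):

After execution: result = 720
720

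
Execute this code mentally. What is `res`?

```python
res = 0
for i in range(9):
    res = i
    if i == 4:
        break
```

Let's trace through this code step by step.

Initialize: res = 0
Entering loop: for i in range(9):

After execution: res = 4
4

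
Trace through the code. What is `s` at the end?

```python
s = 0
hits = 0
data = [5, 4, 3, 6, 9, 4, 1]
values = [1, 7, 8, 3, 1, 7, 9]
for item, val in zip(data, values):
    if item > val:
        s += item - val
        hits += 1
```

Let's trace through this code step by step.

Initialize: s = 0
Initialize: hits = 0
Initialize: data = [5, 4, 3, 6, 9, 4, 1]
Initialize: values = [1, 7, 8, 3, 1, 7, 9]
Entering loop: for item, val in zip(data, values):

After execution: s = 15
15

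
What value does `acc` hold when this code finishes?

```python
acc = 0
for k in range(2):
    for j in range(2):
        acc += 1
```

Let's trace through this code step by step.

Initialize: acc = 0
Entering loop: for k in range(2):

After execution: acc = 4
4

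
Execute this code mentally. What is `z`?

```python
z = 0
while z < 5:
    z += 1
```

Let's trace through this code step by step.

Initialize: z = 0
Entering loop: while z < 5:

After execution: z = 5
5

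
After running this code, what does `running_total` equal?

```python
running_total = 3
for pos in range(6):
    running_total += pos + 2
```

Let's trace through this code step by step.

Initialize: running_total = 3
Entering loop: for pos in range(6):

After execution: running_total = 30
30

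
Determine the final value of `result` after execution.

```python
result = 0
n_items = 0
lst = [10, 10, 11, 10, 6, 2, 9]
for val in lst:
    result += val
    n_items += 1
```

Let's trace through this code step by step.

Initialize: result = 0
Initialize: n_items = 0
Initialize: lst = [10, 10, 11, 10, 6, 2, 9]
Entering loop: for val in lst:

After execution: result = 58
58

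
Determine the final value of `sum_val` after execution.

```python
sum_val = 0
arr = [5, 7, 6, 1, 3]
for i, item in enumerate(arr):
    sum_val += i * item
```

Let's trace through this code step by step.

Initialize: sum_val = 0
Initialize: arr = [5, 7, 6, 1, 3]
Entering loop: for i, item in enumerate(arr):

After execution: sum_val = 34
34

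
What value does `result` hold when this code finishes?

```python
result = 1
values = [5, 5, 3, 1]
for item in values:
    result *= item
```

Let's trace through this code step by step.

Initialize: result = 1
Initialize: values = [5, 5, 3, 1]
Entering loop: for item in values:

After execution: result = 75
75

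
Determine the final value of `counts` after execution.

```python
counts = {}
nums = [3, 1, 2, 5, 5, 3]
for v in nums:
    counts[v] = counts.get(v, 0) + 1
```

Let's trace through this code step by step.

Initialize: counts = {}
Initialize: nums = [3, 1, 2, 5, 5, 3]
Entering loop: for v in nums:

After execution: counts = {3: 2, 1: 1, 2: 1, 5: 2}
{3: 2, 1: 1, 2: 1, 5: 2}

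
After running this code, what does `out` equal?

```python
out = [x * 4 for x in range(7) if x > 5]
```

Let's trace through this code step by step.

Initialize: out = [x * 4 for x in range(7) if x > 5]

After execution: out = [24]
[24]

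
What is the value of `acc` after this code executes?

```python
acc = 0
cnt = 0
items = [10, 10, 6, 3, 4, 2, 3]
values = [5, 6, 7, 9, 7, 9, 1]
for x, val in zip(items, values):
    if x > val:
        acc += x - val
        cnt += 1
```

Let's trace through this code step by step.

Initialize: acc = 0
Initialize: cnt = 0
Initialize: items = [10, 10, 6, 3, 4, 2, 3]
Initialize: values = [5, 6, 7, 9, 7, 9, 1]
Entering loop: for x, val in zip(items, values):

After execution: acc = 11
11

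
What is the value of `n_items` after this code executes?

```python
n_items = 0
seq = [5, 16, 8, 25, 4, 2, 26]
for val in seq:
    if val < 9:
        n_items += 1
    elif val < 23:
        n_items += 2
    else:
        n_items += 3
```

Let's trace through this code step by step.

Initialize: n_items = 0
Initialize: seq = [5, 16, 8, 25, 4, 2, 26]
Entering loop: for val in seq:

After execution: n_items = 12
12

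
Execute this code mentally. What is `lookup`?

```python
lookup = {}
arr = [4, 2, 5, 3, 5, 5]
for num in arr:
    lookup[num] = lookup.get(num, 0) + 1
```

Let's trace through this code step by step.

Initialize: lookup = {}
Initialize: arr = [4, 2, 5, 3, 5, 5]
Entering loop: for num in arr:

After execution: lookup = {4: 1, 2: 1, 5: 3, 3: 1}
{4: 1, 2: 1, 5: 3, 3: 1}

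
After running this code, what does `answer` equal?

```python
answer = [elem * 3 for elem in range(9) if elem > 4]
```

Let's trace through this code step by step.

Initialize: answer = [elem * 3 for elem in range(9) if elem > 4]

After execution: answer = [15, 18, 21, 24]
[15, 18, 21, 24]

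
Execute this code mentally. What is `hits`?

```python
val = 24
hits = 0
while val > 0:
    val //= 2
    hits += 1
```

Let's trace through this code step by step.

Initialize: val = 24
Initialize: hits = 0
Entering loop: while val > 0:

After execution: hits = 5
5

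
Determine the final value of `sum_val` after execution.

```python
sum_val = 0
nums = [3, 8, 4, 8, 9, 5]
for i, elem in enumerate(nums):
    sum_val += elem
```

Let's trace through this code step by step.

Initialize: sum_val = 0
Initialize: nums = [3, 8, 4, 8, 9, 5]
Entering loop: for i, elem in enumerate(nums):

After execution: sum_val = 37
37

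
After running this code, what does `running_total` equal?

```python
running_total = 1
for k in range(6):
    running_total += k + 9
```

Let's trace through this code step by step.

Initialize: running_total = 1
Entering loop: for k in range(6):

After execution: running_total = 70
70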